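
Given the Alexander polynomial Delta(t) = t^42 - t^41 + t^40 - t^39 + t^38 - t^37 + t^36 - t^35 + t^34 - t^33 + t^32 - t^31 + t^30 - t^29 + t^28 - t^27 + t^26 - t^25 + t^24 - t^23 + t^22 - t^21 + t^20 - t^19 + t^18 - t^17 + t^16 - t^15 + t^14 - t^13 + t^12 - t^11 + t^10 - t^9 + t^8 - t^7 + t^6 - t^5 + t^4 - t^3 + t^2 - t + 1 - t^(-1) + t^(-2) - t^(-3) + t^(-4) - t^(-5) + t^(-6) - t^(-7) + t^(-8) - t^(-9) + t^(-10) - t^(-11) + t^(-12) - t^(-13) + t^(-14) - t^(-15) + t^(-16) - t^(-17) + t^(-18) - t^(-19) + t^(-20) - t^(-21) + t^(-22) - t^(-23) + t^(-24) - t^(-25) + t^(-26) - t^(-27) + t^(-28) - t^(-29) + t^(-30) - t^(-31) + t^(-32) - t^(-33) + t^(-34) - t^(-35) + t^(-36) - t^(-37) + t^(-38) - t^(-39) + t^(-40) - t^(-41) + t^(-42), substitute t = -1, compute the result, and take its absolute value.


Step 1: The polynomial has 85 terms with alternating signs, exponents from 42 down to -42.
Step 2: Substitute t = -1. The i-th term has coefficient (-1)^i and exponent (m-i),
  so its value is (-1)^i * (-1)^(m-i) = (-1)^m = 1 for every i.
Step 3: All 85 terms equal 1, so Delta(-1) = 85 * (1) = 85
Step 4: |Delta(-1)| = 85

85


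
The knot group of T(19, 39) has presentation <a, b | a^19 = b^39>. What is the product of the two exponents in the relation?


The relation is a^19 = b^39.
Product of exponents = 19 * 39
= 741

741


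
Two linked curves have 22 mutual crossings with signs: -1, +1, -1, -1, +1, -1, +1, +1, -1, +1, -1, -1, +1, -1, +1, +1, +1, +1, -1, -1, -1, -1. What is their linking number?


Step 1: Count positive crossings: 10
Step 2: Count negative crossings: 12
Step 3: Sum of signs = 10 - 12 = -2
Step 4: Linking number = sum/2 = -2/2 = -1

-1


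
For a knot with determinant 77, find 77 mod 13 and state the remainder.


Step 1: A knot is p-colorable if and only if p divides its determinant.
Step 2: Compute 77 mod 13.
77 = 5 * 13 + 12
Step 3: 77 mod 13 = 12
Step 4: The knot is 13-colorable: no

12


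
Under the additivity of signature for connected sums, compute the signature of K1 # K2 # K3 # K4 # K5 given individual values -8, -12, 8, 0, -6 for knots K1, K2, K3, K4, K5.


The signature is additive under connected sum.
signature(K1 # K2 # K3 # K4 # K5) = (-8) + (-12) + (8) + (0) + (-6)
= -18

-18


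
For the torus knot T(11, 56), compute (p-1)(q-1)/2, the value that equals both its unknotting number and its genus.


For a torus knot T(p,q), both the unknotting number and genus equal (p-1)(q-1)/2.
= (11-1)(56-1)/2
= 10*55/2
= 550/2 = 275

275


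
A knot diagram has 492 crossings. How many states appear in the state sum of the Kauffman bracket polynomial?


Each crossing contributes 2 choices (A-smoothing or B-smoothing).
Total states = 2^492 = 12786682062094304179739022253232809188346257992355721833919106906625522642205759980012773798148063113870651109873281527379754908382364816614564560896

12786682062094304179739022253232809188346257992355721833919106906625522642205759980012773798148063113870651109873281527379754908382364816614564560896


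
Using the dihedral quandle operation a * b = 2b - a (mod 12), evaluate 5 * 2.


5 * 2 = 2*2 - 5 mod 12
= 4 - 5 mod 12
= -1 mod 12 = 11

11


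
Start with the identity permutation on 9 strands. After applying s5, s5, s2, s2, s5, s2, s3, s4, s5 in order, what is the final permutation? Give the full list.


Starting with identity [1, 2, 3, 4, 5, 6, 7, 8, 9].
Apply generators in sequence:
  After s5: [1, 2, 3, 4, 6, 5, 7, 8, 9]
  After s5: [1, 2, 3, 4, 5, 6, 7, 8, 9]
  After s2: [1, 3, 2, 4, 5, 6, 7, 8, 9]
  After s2: [1, 2, 3, 4, 5, 6, 7, 8, 9]
  After s5: [1, 2, 3, 4, 6, 5, 7, 8, 9]
  After s2: [1, 3, 2, 4, 6, 5, 7, 8, 9]
  After s3: [1, 3, 4, 2, 6, 5, 7, 8, 9]
  After s4: [1, 3, 4, 6, 2, 5, 7, 8, 9]
  After s5: [1, 3, 4, 6, 5, 2, 7, 8, 9]
Final permutation: [1, 3, 4, 6, 5, 2, 7, 8, 9]

[1, 3, 4, 6, 5, 2, 7, 8, 9]


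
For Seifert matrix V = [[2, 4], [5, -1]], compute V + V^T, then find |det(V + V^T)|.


Step 1: Form V + V^T where V = [[2, 4], [5, -1]]
  V^T = [[2, 5], [4, -1]]
  V + V^T = [[4, 9], [9, -2]]
Step 2: det(V + V^T) = 4*(-2) - 9*9
  = -8 - 81 = -89
Step 3: Knot determinant = |det(V + V^T)| = |-89| = 89

89


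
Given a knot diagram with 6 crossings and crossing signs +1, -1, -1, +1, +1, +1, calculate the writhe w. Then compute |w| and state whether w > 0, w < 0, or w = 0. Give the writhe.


Step 1: Count positive crossings (+1).
Positive crossings: 4
Step 2: Count negative crossings (-1).
Negative crossings: 2
Step 3: Writhe = (positive) - (negative)
w = 4 - 2 = 2
Step 4: |w| = 2, and w is positive

2


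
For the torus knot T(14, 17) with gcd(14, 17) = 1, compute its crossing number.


For a torus knot T(p, q) with gcd(p,q)=1,
the crossing number is min(p*(q-1), q*(p-1)).
p*(q-1) = 14*16 = 224
q*(p-1) = 17*13 = 221
min(224, 221) = 221

221


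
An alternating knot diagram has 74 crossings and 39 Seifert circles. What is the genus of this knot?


For alternating knots, g = (c - s + 1)/2.
= (74 - 39 + 1)/2
= 36/2 = 18

18


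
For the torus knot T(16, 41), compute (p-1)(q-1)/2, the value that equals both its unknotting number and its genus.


For a torus knot T(p,q), both the unknotting number and genus equal (p-1)(q-1)/2.
= (16-1)(41-1)/2
= 15*40/2
= 600/2 = 300

300


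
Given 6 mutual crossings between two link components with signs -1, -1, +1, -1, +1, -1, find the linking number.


Step 1: Count positive crossings: 2
Step 2: Count negative crossings: 4
Step 3: Sum of signs = 2 - 4 = -2
Step 4: Linking number = sum/2 = -2/2 = -1

-1


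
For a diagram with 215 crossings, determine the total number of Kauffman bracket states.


Each crossing contributes 2 choices (A-smoothing or B-smoothing).
Total states = 2^215 = 52656145834278593348959013841835216159447547700274555627155488768

52656145834278593348959013841835216159447547700274555627155488768


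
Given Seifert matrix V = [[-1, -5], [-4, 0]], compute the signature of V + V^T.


Step 1: V + V^T = [[-2, -9], [-9, 0]]
Step 2: trace = -2, det = -81
Step 3: Discriminant = (-2)^2 - 4*(-81) = 328
Step 4: Eigenvalues: 8.05539, -10.0554
Step 5: Signature = (# positive eigenvalues) - (# negative eigenvalues) = 0

0


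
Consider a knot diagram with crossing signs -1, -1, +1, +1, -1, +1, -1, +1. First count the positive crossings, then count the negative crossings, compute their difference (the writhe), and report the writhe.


Step 1: Count positive crossings (+1).
Positive crossings: 4
Step 2: Count negative crossings (-1).
Negative crossings: 4
Step 3: Writhe = (positive) - (negative)
w = 4 - 4 = 0
Step 4: |w| = 0, and w is zero

0


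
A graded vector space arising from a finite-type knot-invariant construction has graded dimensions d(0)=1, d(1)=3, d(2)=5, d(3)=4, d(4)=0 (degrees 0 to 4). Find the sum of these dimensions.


Total dimension = d(0) + d(1) + ... + d(4)
= 1 + 3 + 5 + 4 + 0
= 13

13


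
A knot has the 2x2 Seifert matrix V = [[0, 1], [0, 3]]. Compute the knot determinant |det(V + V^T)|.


Step 1: Form V + V^T where V = [[0, 1], [0, 3]]
  V^T = [[0, 0], [1, 3]]
  V + V^T = [[0, 1], [1, 6]]
Step 2: det(V + V^T) = 0*6 - 1*1
  = 0 - 1 = -1
Step 3: Knot determinant = |det(V + V^T)| = |-1| = 1

1


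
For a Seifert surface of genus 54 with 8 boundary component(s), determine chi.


chi = 2 - 2g - b
= 2 - 2*54 - 8
= 2 - 108 - 8 = -114

-114


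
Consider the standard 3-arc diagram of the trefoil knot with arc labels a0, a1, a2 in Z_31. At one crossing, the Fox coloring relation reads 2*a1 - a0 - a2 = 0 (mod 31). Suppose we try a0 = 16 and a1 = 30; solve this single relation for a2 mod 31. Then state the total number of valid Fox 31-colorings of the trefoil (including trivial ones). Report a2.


Step 1: Apply the given crossing relation 2*a1 - a0 - a2 = 0 (mod 31).
  a2 = 2*a1 - a0 mod 31
  a2 = 2*30 - 16 mod 31
  a2 = 60 - 16 mod 31
  a2 = 44 mod 31 = 13
Step 2: The trefoil has determinant 3.
  Number of Fox p-colorings (p prime) is p^2 if p = 3, else p.
  Since 31 does not divide 3, only trivial (constant) colorings exist.
  (So the trial a0 = 16, a1 = 30 with a0 != a1 does NOT extend to a valid coloring of the whole trefoil: the other two crossing relations require 3*(a1 - a0) = 0 (mod 31), which fails.)
  Total colorings = 31
Step 3: a2 = 13, total Fox 31-colorings = 31

13


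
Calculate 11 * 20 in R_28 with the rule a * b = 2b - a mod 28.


11 * 20 = 2*20 - 11 mod 28
= 40 - 11 mod 28
= 29 mod 28 = 1

1


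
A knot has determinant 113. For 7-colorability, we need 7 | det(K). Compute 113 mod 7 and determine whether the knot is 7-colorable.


Step 1: A knot is p-colorable if and only if p divides its determinant.
Step 2: Compute 113 mod 7.
113 = 16 * 7 + 1
Step 3: 113 mod 7 = 1
Step 4: The knot is 7-colorable: no

1


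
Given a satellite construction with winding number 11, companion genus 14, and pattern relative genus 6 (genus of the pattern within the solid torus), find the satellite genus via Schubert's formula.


Schubert: g(satellite) = g_rel(pattern) + |winding| * g(companion),
where g_rel(pattern) is the genus of the pattern relative to the solid torus.
= 6 + 11 * 14
= 6 + 154 = 160

160


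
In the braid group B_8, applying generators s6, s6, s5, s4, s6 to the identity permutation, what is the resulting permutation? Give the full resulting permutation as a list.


Starting with identity [1, 2, 3, 4, 5, 6, 7, 8].
Apply generators in sequence:
  After s6: [1, 2, 3, 4, 5, 7, 6, 8]
  After s6: [1, 2, 3, 4, 5, 6, 7, 8]
  After s5: [1, 2, 3, 4, 6, 5, 7, 8]
  After s4: [1, 2, 3, 6, 4, 5, 7, 8]
  After s6: [1, 2, 3, 6, 4, 7, 5, 8]
Final permutation: [1, 2, 3, 6, 4, 7, 5, 8]

[1, 2, 3, 6, 4, 7, 5, 8]


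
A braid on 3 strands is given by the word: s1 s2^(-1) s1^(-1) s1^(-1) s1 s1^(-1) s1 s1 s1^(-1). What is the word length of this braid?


The word length counts the number of generators (including inverses).
Listing each generator: s1, s2^(-1), s1^(-1), s1^(-1), s1, s1^(-1), s1, s1, s1^(-1)
There are 9 generators in this braid word.

9


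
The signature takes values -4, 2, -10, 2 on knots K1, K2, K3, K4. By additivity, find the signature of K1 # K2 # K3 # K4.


The signature is additive under connected sum.
signature(K1 # K2 # K3 # K4) = (-4) + (2) + (-10) + (2)
= -10

-10


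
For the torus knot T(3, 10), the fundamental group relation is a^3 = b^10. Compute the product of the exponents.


The relation is a^3 = b^10.
Product of exponents = 3 * 10
= 30

30


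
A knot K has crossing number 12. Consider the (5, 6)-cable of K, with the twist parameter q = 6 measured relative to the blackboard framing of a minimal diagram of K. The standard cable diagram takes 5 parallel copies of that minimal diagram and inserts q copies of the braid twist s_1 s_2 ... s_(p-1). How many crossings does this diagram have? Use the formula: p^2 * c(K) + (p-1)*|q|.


Step 1: Each of the c(K) crossings of the companion diagram becomes p*p = p^2 crossings among the p parallel strands, and each of the |q| twists s_1 s_2 ... s_(p-1) adds (p-1) crossings.
  Crossings = p^2 * c(K) + (p-1)*|q|
Step 2: = 5^2 * 12 + (5-1)*6
Step 3: = 25*12 + 4*6
Step 4: = 300 + 24 = 324

324


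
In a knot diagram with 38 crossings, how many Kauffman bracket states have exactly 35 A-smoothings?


We choose which 35 of 38 crossings get A-smoothings.
C(38, 35) = 38! / (35! * 3!)
= 8436

8436


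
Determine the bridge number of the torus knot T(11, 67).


The bridge number of T(p,q) is min(p,q).
min(11, 67) = 11

11


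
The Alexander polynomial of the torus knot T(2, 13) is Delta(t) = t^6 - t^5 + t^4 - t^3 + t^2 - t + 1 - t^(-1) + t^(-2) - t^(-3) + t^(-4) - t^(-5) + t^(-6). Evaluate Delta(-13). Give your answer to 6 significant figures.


Substituting t = -13 into Delta(t) = t^6 - t^5 + t^4 - t^3 + t^2 - t + 1 - t^(-1) + t^(-2) - t^(-3) + t^(-4) - t^(-5) + t^(-6):
Term values: (4826809) + (371293) + (28561) + (2197) + (169) + (13) + (1) + (0.0769231) + (0.00591716) + (0.000455166) + (3.50128e-05) + (2.69329e-06) + (2.07176e-07)
Sum = 5229043.083
Rounded to 6 significant figures: 5.22904e+06

5.22904e+06


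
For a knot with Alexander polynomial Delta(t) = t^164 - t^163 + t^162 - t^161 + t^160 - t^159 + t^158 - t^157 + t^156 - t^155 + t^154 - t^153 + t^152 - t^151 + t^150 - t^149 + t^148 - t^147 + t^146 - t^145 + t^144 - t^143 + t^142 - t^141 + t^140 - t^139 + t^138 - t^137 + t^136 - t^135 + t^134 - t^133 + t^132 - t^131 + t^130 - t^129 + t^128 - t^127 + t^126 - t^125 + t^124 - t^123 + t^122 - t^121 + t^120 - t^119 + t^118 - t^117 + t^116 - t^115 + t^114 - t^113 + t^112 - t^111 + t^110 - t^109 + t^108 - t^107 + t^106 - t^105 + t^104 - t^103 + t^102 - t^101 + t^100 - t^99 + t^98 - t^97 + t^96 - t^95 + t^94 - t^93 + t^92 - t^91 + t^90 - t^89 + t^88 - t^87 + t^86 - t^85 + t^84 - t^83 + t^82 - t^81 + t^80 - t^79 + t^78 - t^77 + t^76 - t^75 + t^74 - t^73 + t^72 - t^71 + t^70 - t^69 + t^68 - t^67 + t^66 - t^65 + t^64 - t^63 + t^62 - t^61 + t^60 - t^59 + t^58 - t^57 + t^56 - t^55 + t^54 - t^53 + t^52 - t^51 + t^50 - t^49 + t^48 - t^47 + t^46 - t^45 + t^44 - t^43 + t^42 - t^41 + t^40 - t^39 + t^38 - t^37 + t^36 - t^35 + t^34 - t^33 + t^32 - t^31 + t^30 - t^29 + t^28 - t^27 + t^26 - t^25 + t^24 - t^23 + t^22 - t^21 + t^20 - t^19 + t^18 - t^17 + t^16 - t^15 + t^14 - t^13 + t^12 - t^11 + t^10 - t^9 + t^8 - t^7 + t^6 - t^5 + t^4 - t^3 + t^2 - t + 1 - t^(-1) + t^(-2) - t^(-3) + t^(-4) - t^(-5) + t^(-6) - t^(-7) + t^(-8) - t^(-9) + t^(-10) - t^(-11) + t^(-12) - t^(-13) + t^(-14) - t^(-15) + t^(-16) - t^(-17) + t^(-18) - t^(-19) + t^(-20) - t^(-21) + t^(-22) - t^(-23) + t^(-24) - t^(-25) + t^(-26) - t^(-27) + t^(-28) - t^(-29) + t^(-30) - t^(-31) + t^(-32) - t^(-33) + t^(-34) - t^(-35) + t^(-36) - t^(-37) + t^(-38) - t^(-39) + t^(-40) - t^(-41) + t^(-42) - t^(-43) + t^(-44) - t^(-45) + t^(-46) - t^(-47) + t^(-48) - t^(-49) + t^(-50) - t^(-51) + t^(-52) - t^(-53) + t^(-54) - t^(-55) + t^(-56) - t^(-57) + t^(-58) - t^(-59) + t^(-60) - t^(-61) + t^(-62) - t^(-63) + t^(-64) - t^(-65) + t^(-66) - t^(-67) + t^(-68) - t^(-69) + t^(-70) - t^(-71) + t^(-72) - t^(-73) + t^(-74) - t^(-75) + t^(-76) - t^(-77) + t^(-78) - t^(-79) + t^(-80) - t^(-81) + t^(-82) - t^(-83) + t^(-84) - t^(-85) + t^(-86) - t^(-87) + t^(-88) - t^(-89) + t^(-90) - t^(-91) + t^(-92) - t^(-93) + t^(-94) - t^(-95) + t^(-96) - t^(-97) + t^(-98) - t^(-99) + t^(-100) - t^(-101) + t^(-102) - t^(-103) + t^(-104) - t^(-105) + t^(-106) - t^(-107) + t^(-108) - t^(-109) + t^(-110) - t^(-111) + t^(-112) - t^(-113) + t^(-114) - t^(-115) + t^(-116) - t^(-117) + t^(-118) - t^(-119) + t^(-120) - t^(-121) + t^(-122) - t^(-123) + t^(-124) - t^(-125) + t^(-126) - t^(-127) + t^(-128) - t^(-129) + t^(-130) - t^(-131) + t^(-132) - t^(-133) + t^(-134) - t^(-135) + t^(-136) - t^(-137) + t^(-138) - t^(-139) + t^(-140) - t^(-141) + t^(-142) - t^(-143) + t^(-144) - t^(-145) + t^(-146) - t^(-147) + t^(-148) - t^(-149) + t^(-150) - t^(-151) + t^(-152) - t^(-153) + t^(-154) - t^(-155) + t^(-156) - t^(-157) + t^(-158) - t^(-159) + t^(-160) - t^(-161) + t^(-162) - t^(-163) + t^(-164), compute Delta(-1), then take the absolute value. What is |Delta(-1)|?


Step 1: The polynomial has 329 terms with alternating signs, exponents from 164 down to -164.
Step 2: Substitute t = -1. The i-th term has coefficient (-1)^i and exponent (m-i),
  so its value is (-1)^i * (-1)^(m-i) = (-1)^m = 1 for every i.
Step 3: All 329 terms equal 1, so Delta(-1) = 329 * (1) = 329
Step 4: |Delta(-1)| = 329

329


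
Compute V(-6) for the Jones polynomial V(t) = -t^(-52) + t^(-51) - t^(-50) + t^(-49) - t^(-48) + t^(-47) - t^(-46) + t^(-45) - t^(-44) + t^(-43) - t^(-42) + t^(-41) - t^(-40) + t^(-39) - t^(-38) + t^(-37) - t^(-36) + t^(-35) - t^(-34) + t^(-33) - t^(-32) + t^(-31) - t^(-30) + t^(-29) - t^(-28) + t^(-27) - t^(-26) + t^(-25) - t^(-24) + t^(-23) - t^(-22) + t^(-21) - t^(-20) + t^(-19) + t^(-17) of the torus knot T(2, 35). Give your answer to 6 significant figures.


Substituting t = -6 into V(t) = -t^(-52) + t^(-51) - t^(-50) + t^(-49) - t^(-48) + t^(-47) - t^(-46) + t^(-45) - t^(-44) + t^(-43) - t^(-42) + t^(-41) - t^(-40) + t^(-39) - t^(-38) + t^(-37) - t^(-36) + t^(-35) - t^(-34) + t^(-33) - t^(-32) + t^(-31) - t^(-30) + t^(-29) - t^(-28) + t^(-27) - t^(-26) + t^(-25) - t^(-24) + t^(-23) - t^(-22) + t^(-21) - t^(-20) + t^(-19) + t^(-17):
  (-)t^(-52) = -3.43665e-41
  (+)t^(-51) = -2.06199e-40
  (-)t^(-50) = -1.23719e-39
  (+)t^(-49) = -7.42316e-39
  (-)t^(-48) = -4.4539e-38
  (+)t^(-47) = -2.67234e-37
  (-)t^(-46) = -1.6034e-36
  (+)t^(-45) = -9.62041e-36
  (-)t^(-44) = -5.77225e-35
  (+)t^(-43) = -3.46335e-34
  (-)t^(-42) = -2.07801e-33
  (+)t^(-41) = -1.24681e-32
  (-)t^(-40) = -7.48083e-32
  (+)t^(-39) = -4.4885e-31
  (-)t^(-38) = -2.6931e-30
  (+)t^(-37) = -1.61586e-29
  (-)t^(-36) = -9.69516e-29
  (+)t^(-35) = -5.8171e-28
  (-)t^(-34) = -3.49026e-27
  (+)t^(-33) = -2.09415e-26
  (-)t^(-32) = -1.25649e-25
  (+)t^(-31) = -7.53896e-25
  (-)t^(-30) = -4.52337e-24
  (+)t^(-29) = -2.71402e-23
  (-)t^(-28) = -1.62841e-22
  (+)t^(-27) = -9.77049e-22
  (-)t^(-26) = -5.86229e-21
  (+)t^(-25) = -3.51738e-20
  (-)t^(-24) = -2.11043e-19
  (+)t^(-23) = -1.26626e-18
  (-)t^(-22) = -7.59753e-18
  (+)t^(-21) = -4.55852e-17
  (-)t^(-20) = -2.73511e-16
  (+)t^(-19) = -1.64107e-15
  (+)t^(-17) = -5.90784e-14
Sum = (-3.43665e-41) + (-2.06199e-40) + (-1.23719e-39) + (-7.42316e-39) + (-4.4539e-38) + (-2.67234e-37) + (-1.6034e-36) + (-9.62041e-36) + (-5.77225e-35) + (-3.46335e-34) + (-2.07801e-33) + (-1.24681e-32) + (-7.48083e-32) + (-4.4885e-31) + (-2.6931e-30) + (-1.61586e-29) + (-9.69516e-29) + (-5.8171e-28) + (-3.49026e-27) + (-2.09415e-26) + (-1.25649e-25) + (-7.53896e-25) + (-4.52337e-24) + (-2.71402e-23) + (-1.62841e-22) + (-9.77049e-22) + (-5.86229e-21) + (-3.51738e-20) + (-2.11043e-19) + (-1.26626e-18) + (-7.59753e-18) + (-4.55852e-17) + (-2.73511e-16) + (-1.64107e-15) + (-5.90784e-14)
= -6.10476826e-14
Rounded to 6 significant figures: -6.10477e-14

-6.10477e-14


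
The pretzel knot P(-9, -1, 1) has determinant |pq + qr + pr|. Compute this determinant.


Step 1: Compute pq + qr + pr.
pq = (-9)*(-1) = 9
qr = (-1)*1 = -1
pr = (-9)*1 = -9
pq + qr + pr = 9 + (-1) + (-9) = -1
Step 2: Take absolute value.
det(P(-9,-1,1)) = |-1| = 1

1


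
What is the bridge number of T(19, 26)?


The bridge number of T(p,q) is min(p,q).
min(19, 26) = 19

19


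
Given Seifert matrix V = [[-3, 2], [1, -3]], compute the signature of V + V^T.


Step 1: V + V^T = [[-6, 3], [3, -6]]
Step 2: trace = -12, det = 27
Step 3: Discriminant = (-12)^2 - 4*27 = 36
Step 4: Eigenvalues: -3, -9
Step 5: Signature = (# positive eigenvalues) - (# negative eigenvalues) = -2

-2


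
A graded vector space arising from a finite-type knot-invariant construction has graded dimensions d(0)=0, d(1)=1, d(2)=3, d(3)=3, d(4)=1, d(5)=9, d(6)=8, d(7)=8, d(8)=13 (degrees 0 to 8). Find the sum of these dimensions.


Total dimension = d(0) + d(1) + ... + d(8)
= 0 + 1 + 3 + 3 + 1 + 9 + 8 + 8 + 13
= 46

46


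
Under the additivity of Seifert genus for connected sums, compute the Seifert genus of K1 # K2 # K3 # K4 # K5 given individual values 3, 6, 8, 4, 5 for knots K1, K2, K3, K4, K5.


The Seifert genus is additive under connected sum.
Seifert genus(K1 # K2 # K3 # K4 # K5) = (3) + (6) + (8) + (4) + (5)
= 26

26


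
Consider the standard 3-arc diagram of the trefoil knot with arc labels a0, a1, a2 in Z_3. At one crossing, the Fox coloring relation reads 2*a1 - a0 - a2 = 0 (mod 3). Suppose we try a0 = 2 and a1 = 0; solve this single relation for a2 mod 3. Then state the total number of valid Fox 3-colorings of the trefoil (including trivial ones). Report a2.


Step 1: Apply the given crossing relation 2*a1 - a0 - a2 = 0 (mod 3).
  a2 = 2*a1 - a0 mod 3
  a2 = 2*0 - 2 mod 3
  a2 = 0 - 2 mod 3
  a2 = -2 mod 3 = 1
Step 2: The trefoil has determinant 3.
  Number of Fox p-colorings (p prime) is p^2 if p = 3, else p.
  Since p = 3 divides det = 3, the trefoil is 3-colorable.
  (Indeed for p = 3 any choice of a0, a1 extends to a valid coloring; the trial (a0, a1, a2) = (2, 0, 1) satisfies all three crossing relations.)
  Total colorings = 3^2 = 9
Step 3: a2 = 1, total Fox 3-colorings = 9

1


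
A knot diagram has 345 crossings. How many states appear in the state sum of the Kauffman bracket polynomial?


Each crossing contributes 2 choices (A-smoothing or B-smoothing).
Total states = 2^345 = 71671831749689734737838152978190216899892655911508785116799651230841339877765150252188079784691427704832

71671831749689734737838152978190216899892655911508785116799651230841339877765150252188079784691427704832


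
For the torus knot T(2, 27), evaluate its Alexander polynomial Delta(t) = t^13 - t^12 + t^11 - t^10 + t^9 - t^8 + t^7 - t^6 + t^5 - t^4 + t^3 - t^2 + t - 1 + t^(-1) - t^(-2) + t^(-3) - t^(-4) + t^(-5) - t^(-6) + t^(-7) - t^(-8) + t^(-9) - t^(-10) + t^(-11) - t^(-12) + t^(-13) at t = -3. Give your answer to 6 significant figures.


Substituting t = -3 into Delta(t) = t^13 - t^12 + t^11 - t^10 + t^9 - t^8 + t^7 - t^6 + t^5 - t^4 + t^3 - t^2 + t - 1 + t^(-1) - t^(-2) + t^(-3) - t^(-4) + t^(-5) - t^(-6) + t^(-7) - t^(-8) + t^(-9) - t^(-10) + t^(-11) - t^(-12) + t^(-13):
Term values: (-1594323) + (-531441) + (-177147) + (-59049) + (-19683) + (-6561) + (-2187) + (-729) + (-243) + (-81) + (-27) + (-9) + (-3) + (-1) + (-0.333333) + (-0.111111) + (-0.037037) + (-0.0123457) + (-0.00411523) + (-0.00137174) + (-0.000457247) + (-0.000152416) + (-5.08053e-05) + (-1.69351e-05) + (-5.64503e-06) + (-1.88168e-06) + (-6.27225e-07)
Sum = -2391484.5
Rounded to 6 significant figures: -2.39148e+06

-2.39148e+06


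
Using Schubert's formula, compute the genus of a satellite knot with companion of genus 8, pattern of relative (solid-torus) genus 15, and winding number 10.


Schubert: g(satellite) = g_rel(pattern) + |winding| * g(companion),
where g_rel(pattern) is the genus of the pattern relative to the solid torus.
= 15 + 10 * 8
= 15 + 80 = 95

95


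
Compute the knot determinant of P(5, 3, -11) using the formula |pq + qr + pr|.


Step 1: Compute pq + qr + pr.
pq = 5*3 = 15
qr = 3*(-11) = -33
pr = 5*(-11) = -55
pq + qr + pr = 15 + (-33) + (-55) = -73
Step 2: Take absolute value.
det(P(5,3,-11)) = |-73| = 73

73


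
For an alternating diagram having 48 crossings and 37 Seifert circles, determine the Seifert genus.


For alternating knots, g = (c - s + 1)/2.
= (48 - 37 + 1)/2
= 12/2 = 6

6


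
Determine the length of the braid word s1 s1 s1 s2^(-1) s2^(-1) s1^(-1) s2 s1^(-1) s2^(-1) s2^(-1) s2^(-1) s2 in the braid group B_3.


The word length counts the number of generators (including inverses).
Listing each generator: s1, s1, s1, s2^(-1), s2^(-1), s1^(-1), s2, s1^(-1), s2^(-1), s2^(-1), s2^(-1), s2
There are 12 generators in this braid word.

12


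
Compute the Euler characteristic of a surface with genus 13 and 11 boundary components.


chi = 2 - 2g - b
= 2 - 2*13 - 11
= 2 - 26 - 11 = -35

-35


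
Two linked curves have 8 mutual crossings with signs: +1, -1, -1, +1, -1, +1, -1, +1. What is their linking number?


Step 1: Count positive crossings: 4
Step 2: Count negative crossings: 4
Step 3: Sum of signs = 4 - 4 = 0
Step 4: Linking number = sum/2 = 0/2 = 0

0


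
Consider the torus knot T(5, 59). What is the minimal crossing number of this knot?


For a torus knot T(p, q) with gcd(p,q)=1,
the crossing number is min(p*(q-1), q*(p-1)).
p*(q-1) = 5*58 = 290
q*(p-1) = 59*4 = 236
min(290, 236) = 236

236


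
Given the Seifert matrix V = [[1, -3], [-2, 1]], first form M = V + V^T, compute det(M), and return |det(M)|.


Step 1: Form V + V^T where V = [[1, -3], [-2, 1]]
  V^T = [[1, -2], [-3, 1]]
  V + V^T = [[2, -5], [-5, 2]]
Step 2: det(V + V^T) = 2*2 - (-5)*(-5)
  = 4 - 25 = -21
Step 3: Knot determinant = |det(V + V^T)| = |-21| = 21

21


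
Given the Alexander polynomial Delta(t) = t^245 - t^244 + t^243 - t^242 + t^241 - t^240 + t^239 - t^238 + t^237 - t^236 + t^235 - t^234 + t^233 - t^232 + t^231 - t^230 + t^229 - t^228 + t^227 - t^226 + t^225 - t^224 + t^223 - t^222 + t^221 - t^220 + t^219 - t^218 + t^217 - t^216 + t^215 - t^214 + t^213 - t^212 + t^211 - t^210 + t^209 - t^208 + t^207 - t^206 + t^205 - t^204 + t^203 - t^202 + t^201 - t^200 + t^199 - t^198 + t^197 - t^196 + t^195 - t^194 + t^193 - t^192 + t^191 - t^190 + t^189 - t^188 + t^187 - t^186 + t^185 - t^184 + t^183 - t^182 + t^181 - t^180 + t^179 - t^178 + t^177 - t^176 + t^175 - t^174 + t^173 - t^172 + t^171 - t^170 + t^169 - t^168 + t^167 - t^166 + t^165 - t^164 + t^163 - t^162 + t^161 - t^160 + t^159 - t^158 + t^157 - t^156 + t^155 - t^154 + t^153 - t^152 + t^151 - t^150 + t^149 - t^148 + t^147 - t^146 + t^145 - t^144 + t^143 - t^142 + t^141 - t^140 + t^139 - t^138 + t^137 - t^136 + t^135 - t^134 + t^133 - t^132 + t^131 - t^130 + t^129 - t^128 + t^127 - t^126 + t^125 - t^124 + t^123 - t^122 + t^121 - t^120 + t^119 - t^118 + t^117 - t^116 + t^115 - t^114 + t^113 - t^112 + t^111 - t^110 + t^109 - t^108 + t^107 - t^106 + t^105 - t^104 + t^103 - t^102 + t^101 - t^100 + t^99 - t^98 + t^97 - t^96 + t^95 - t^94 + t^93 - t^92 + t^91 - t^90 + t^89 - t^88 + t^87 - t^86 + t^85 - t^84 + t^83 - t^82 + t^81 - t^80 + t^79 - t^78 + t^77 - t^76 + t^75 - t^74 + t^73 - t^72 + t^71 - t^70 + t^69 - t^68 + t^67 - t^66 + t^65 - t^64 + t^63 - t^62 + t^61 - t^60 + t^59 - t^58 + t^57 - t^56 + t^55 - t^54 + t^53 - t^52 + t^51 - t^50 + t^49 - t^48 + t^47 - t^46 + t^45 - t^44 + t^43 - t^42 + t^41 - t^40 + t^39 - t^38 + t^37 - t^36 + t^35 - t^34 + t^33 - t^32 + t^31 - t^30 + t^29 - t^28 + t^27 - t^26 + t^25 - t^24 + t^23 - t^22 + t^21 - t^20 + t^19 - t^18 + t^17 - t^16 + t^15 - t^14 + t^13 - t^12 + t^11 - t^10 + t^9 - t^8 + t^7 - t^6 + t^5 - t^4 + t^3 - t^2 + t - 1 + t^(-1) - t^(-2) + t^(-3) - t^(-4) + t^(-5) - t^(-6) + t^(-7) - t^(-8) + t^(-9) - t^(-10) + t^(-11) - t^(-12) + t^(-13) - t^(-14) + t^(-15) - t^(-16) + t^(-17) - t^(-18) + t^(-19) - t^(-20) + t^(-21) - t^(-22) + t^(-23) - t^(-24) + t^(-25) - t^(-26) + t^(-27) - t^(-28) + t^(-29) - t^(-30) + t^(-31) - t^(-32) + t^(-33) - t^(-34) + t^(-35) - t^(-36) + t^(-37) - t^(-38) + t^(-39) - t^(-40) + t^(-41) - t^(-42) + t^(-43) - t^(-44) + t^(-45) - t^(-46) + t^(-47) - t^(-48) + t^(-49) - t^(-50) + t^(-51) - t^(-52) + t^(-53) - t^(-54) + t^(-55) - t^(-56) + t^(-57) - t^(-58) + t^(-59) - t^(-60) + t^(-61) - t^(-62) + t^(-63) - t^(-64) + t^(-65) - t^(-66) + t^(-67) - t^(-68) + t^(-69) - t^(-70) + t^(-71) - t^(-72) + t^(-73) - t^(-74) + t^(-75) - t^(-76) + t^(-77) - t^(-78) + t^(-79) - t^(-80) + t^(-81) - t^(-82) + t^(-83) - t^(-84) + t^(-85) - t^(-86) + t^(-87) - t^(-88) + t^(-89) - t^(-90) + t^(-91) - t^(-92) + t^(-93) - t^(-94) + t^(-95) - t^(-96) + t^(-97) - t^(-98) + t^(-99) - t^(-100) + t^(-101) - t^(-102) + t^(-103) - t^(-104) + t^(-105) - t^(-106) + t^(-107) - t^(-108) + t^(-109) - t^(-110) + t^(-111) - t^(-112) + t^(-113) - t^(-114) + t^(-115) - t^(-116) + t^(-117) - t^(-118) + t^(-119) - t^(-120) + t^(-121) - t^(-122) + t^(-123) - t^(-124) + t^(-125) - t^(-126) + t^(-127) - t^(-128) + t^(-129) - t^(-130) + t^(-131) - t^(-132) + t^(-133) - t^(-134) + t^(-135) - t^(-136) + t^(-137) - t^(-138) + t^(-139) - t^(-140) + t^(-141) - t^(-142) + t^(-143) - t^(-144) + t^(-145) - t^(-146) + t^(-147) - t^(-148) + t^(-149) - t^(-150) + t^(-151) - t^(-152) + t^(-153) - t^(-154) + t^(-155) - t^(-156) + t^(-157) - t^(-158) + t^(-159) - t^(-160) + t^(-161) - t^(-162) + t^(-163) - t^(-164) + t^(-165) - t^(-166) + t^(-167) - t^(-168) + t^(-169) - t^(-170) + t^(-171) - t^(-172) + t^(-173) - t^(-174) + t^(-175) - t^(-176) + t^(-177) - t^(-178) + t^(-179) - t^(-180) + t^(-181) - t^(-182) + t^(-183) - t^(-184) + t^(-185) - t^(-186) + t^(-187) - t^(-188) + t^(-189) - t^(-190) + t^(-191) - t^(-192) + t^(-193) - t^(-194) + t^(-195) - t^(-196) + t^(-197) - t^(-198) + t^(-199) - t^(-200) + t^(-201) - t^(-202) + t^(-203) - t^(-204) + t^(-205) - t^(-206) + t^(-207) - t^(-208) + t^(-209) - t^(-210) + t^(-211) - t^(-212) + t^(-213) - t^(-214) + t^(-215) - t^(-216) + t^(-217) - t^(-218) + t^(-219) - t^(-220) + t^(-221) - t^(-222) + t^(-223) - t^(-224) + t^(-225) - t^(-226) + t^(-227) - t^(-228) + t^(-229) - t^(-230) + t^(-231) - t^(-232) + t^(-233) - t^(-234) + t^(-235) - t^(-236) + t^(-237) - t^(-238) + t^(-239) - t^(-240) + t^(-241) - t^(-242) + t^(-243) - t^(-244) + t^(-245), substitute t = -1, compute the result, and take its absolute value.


Step 1: The polynomial has 491 terms with alternating signs, exponents from 245 down to -245.
Step 2: Substitute t = -1. The i-th term has coefficient (-1)^i and exponent (m-i),
  so its value is (-1)^i * (-1)^(m-i) = (-1)^m = -1 for every i.
Step 3: All 491 terms equal -1, so Delta(-1) = 491 * (-1) = -491
Step 4: |Delta(-1)| = 491

491


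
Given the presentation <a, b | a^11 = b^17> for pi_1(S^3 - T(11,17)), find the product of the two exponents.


The relation is a^11 = b^17.
Product of exponents = 11 * 17
= 187

187


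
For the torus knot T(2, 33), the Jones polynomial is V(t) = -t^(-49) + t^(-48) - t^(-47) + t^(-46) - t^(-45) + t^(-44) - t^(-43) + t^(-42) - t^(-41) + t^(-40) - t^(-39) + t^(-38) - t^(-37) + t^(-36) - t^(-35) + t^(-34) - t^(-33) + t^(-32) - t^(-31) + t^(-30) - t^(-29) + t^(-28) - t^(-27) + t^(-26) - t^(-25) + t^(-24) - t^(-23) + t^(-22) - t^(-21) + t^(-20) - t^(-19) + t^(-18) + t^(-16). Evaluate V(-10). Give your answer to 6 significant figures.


Substituting t = -10 into V(t) = -t^(-49) + t^(-48) - t^(-47) + t^(-46) - t^(-45) + t^(-44) - t^(-43) + t^(-42) - t^(-41) + t^(-40) - t^(-39) + t^(-38) - t^(-37) + t^(-36) - t^(-35) + t^(-34) - t^(-33) + t^(-32) - t^(-31) + t^(-30) - t^(-29) + t^(-28) - t^(-27) + t^(-26) - t^(-25) + t^(-24) - t^(-23) + t^(-22) - t^(-21) + t^(-20) - t^(-19) + t^(-18) + t^(-16):
  (-)t^(-49) = 1e-49
  (+)t^(-48) = 1e-48
  (-)t^(-47) = 1e-47
  (+)t^(-46) = 1e-46
  (-)t^(-45) = 1e-45
  (+)t^(-44) = 1e-44
  (-)t^(-43) = 1e-43
  (+)t^(-42) = 1e-42
  (-)t^(-41) = 1e-41
  (+)t^(-40) = 1e-40
  (-)t^(-39) = 1e-39
  (+)t^(-38) = 1e-38
  (-)t^(-37) = 1e-37
  (+)t^(-36) = 1e-36
  (-)t^(-35) = 1e-35
  (+)t^(-34) = 1e-34
  (-)t^(-33) = 1e-33
  (+)t^(-32) = 1e-32
  (-)t^(-31) = 1e-31
  (+)t^(-30) = 1e-30
  (-)t^(-29) = 1e-29
  (+)t^(-28) = 1e-28
  (-)t^(-27) = 1e-27
  (+)t^(-26) = 1e-26
  (-)t^(-25) = 1e-25
  (+)t^(-24) = 1e-24
  (-)t^(-23) = 1e-23
  (+)t^(-22) = 1e-22
  (-)t^(-21) = 1e-21
  (+)t^(-20) = 1e-20
  (-)t^(-19) = 1e-19
  (+)t^(-18) = 1e-18
  (+)t^(-16) = 1e-16
Sum = (1e-49) + (1e-48) + (1e-47) + (1e-46) + (1e-45) + (1e-44) + (1e-43) + (1e-42) + (1e-41) + (1e-40) + (1e-39) + (1e-38) + (1e-37) + (1e-36) + (1e-35) + (1e-34) + (1e-33) + (1e-32) + (1e-31) + (1e-30) + (1e-29) + (1e-28) + (1e-27) + (1e-26) + (1e-25) + (1e-24) + (1e-23) + (1e-22) + (1e-21) + (1e-20) + (1e-19) + (1e-18) + (1e-16)
= 1.011111111e-16
Rounded to 6 significant figures: 1.01111e-16

1.01111e-16


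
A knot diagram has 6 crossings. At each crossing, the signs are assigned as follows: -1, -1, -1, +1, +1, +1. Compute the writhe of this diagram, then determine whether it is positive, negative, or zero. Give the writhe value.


Step 1: Count positive crossings (+1).
Positive crossings: 3
Step 2: Count negative crossings (-1).
Negative crossings: 3
Step 3: Writhe = (positive) - (negative)
w = 3 - 3 = 0
Step 4: |w| = 0, and w is zero

0


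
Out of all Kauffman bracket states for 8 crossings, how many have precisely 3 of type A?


We choose which 3 of 8 crossings get A-smoothings.
C(8, 3) = 8! / (3! * 5!)
= 56

56


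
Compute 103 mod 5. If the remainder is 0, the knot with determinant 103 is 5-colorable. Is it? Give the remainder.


Step 1: A knot is p-colorable if and only if p divides its determinant.
Step 2: Compute 103 mod 5.
103 = 20 * 5 + 3
Step 3: 103 mod 5 = 3
Step 4: The knot is 5-colorable: no

3


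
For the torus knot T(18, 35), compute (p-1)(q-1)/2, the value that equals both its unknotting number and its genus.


For a torus knot T(p,q), both the unknotting number and genus equal (p-1)(q-1)/2.
= (18-1)(35-1)/2
= 17*34/2
= 578/2 = 289

289


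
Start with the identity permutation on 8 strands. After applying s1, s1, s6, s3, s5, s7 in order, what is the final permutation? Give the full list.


Starting with identity [1, 2, 3, 4, 5, 6, 7, 8].
Apply generators in sequence:
  After s1: [2, 1, 3, 4, 5, 6, 7, 8]
  After s1: [1, 2, 3, 4, 5, 6, 7, 8]
  After s6: [1, 2, 3, 4, 5, 7, 6, 8]
  After s3: [1, 2, 4, 3, 5, 7, 6, 8]
  After s5: [1, 2, 4, 3, 7, 5, 6, 8]
  After s7: [1, 2, 4, 3, 7, 5, 8, 6]
Final permutation: [1, 2, 4, 3, 7, 5, 8, 6]

[1, 2, 4, 3, 7, 5, 8, 6]


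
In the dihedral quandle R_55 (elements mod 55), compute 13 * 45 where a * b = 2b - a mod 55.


13 * 45 = 2*45 - 13 mod 55
= 90 - 13 mod 55
= 77 mod 55 = 22

22


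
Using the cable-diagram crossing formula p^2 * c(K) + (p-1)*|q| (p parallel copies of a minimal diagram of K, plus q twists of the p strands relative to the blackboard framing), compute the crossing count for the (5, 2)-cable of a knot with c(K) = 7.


Step 1: Each of the c(K) crossings of the companion diagram becomes p*p = p^2 crossings among the p parallel strands, and each of the |q| twists s_1 s_2 ... s_(p-1) adds (p-1) crossings.
  Crossings = p^2 * c(K) + (p-1)*|q|
Step 2: = 5^2 * 7 + (5-1)*2
Step 3: = 25*7 + 4*2
Step 4: = 175 + 8 = 183

183


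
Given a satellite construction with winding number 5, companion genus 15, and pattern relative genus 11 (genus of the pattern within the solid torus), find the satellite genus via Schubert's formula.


Schubert: g(satellite) = g_rel(pattern) + |winding| * g(companion),
where g_rel(pattern) is the genus of the pattern relative to the solid torus.
= 11 + 5 * 15
= 11 + 75 = 86

86


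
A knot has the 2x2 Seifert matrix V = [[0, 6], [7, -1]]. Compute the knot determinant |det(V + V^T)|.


Step 1: Form V + V^T where V = [[0, 6], [7, -1]]
  V^T = [[0, 7], [6, -1]]
  V + V^T = [[0, 13], [13, -2]]
Step 2: det(V + V^T) = 0*(-2) - 13*13
  = 0 - 169 = -169
Step 3: Knot determinant = |det(V + V^T)| = |-169| = 169

169


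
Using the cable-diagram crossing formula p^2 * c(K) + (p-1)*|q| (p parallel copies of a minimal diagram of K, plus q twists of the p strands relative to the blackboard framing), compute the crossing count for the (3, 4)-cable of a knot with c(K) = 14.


Step 1: Each of the c(K) crossings of the companion diagram becomes p*p = p^2 crossings among the p parallel strands, and each of the |q| twists s_1 s_2 ... s_(p-1) adds (p-1) crossings.
  Crossings = p^2 * c(K) + (p-1)*|q|
Step 2: = 3^2 * 14 + (3-1)*4
Step 3: = 9*14 + 2*4
Step 4: = 126 + 8 = 134

134


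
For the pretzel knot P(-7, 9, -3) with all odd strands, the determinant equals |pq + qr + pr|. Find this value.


Step 1: Compute pq + qr + pr.
pq = (-7)*9 = -63
qr = 9*(-3) = -27
pr = (-7)*(-3) = 21
pq + qr + pr = -63 + (-27) + 21 = -69
Step 2: Take absolute value.
det(P(-7,9,-3)) = |-69| = 69

69


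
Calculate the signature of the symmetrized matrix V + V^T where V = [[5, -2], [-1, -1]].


Step 1: V + V^T = [[10, -3], [-3, -2]]
Step 2: trace = 8, det = -29
Step 3: Discriminant = 8^2 - 4*(-29) = 180
Step 4: Eigenvalues: 10.7082, -2.7082
Step 5: Signature = (# positive eigenvalues) - (# negative eigenvalues) = 0

0


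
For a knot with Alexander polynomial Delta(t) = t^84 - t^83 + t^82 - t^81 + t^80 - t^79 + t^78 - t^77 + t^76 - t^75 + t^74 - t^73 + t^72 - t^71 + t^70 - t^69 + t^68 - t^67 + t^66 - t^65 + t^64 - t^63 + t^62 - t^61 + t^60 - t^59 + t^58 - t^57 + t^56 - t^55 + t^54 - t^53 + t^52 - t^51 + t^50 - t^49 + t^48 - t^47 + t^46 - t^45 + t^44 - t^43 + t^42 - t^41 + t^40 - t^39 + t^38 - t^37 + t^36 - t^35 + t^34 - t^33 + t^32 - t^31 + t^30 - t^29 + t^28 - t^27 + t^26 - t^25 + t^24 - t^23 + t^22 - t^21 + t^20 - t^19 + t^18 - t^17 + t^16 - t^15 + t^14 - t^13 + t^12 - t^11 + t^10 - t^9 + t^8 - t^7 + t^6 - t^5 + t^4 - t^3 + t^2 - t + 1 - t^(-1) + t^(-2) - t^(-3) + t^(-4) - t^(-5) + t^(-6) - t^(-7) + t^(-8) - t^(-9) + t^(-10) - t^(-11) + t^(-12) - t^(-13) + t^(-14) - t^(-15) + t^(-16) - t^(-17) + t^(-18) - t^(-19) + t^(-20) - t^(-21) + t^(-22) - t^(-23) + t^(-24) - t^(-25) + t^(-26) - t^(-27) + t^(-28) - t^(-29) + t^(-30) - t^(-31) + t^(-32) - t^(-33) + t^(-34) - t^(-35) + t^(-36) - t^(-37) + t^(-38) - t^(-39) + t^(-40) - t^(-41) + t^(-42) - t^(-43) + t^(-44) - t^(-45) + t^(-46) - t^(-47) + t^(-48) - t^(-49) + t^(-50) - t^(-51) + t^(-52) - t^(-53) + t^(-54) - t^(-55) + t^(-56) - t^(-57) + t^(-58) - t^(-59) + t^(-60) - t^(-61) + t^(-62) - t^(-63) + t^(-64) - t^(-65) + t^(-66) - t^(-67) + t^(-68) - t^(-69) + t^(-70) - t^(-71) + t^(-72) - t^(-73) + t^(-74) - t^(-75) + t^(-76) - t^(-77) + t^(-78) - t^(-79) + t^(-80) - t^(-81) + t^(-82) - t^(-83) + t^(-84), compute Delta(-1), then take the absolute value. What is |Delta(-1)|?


Step 1: The polynomial has 169 terms with alternating signs, exponents from 84 down to -84.
Step 2: Substitute t = -1. The i-th term has coefficient (-1)^i and exponent (m-i),
  so its value is (-1)^i * (-1)^(m-i) = (-1)^m = 1 for every i.
Step 3: All 169 terms equal 1, so Delta(-1) = 169 * (1) = 169
Step 4: |Delta(-1)| = 169

169


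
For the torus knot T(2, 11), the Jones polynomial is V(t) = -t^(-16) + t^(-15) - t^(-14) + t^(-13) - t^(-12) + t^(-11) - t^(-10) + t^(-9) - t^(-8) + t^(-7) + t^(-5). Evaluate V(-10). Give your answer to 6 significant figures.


Substituting t = -10 into V(t) = -t^(-16) + t^(-15) - t^(-14) + t^(-13) - t^(-12) + t^(-11) - t^(-10) + t^(-9) - t^(-8) + t^(-7) + t^(-5):
  (-)t^(-16) = -1e-16
  (+)t^(-15) = -1e-15
  (-)t^(-14) = -1e-14
  (+)t^(-13) = -1e-13
  (-)t^(-12) = -1e-12
  (+)t^(-11) = -1e-11
  (-)t^(-10) = -1e-10
  (+)t^(-9) = -1e-09
  (-)t^(-8) = -1e-08
  (+)t^(-7) = -1e-07
  (+)t^(-5) = -1e-05
Sum = (-1e-16) + (-1e-15) + (-1e-14) + (-1e-13) + (-1e-12) + (-1e-11) + (-1e-10) + (-1e-09) + (-1e-08) + (-1e-07) + (-1e-05)
= -1.011111111e-05
Rounded to 6 significant figures: -1.01111e-05

-1.01111e-05


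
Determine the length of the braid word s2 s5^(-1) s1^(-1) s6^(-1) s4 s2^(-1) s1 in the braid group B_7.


The word length counts the number of generators (including inverses).
Listing each generator: s2, s5^(-1), s1^(-1), s6^(-1), s4, s2^(-1), s1
There are 7 generators in this braid word.

7


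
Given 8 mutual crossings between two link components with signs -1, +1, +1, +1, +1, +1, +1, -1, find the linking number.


Step 1: Count positive crossings: 6
Step 2: Count negative crossings: 2
Step 3: Sum of signs = 6 - 2 = 4
Step 4: Linking number = sum/2 = 4/2 = 2

2


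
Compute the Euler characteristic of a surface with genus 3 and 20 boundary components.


chi = 2 - 2g - b
= 2 - 2*3 - 20
= 2 - 6 - 20 = -24

-24


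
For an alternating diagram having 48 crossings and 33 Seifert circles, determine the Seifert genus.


For alternating knots, g = (c - s + 1)/2.
= (48 - 33 + 1)/2
= 16/2 = 8

8


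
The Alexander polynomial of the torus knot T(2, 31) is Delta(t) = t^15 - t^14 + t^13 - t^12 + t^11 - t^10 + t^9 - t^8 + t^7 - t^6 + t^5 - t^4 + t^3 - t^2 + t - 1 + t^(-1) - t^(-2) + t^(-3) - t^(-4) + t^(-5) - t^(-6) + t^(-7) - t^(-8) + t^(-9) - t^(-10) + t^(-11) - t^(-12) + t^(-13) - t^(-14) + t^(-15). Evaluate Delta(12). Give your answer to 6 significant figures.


Substituting t = 12 into Delta(t) = t^15 - t^14 + t^13 - t^12 + t^11 - t^10 + t^9 - t^8 + t^7 - t^6 + t^5 - t^4 + t^3 - t^2 + t - 1 + t^(-1) - t^(-2) + t^(-3) - t^(-4) + t^(-5) - t^(-6) + t^(-7) - t^(-8) + t^(-9) - t^(-10) + t^(-11) - t^(-12) + t^(-13) - t^(-14) + t^(-15):
Term values: (15407021574586368) + (-1283918464548864) + (106993205379072) + (-8916100448256) + (743008370688) + (-61917364224) + (5159780352) + (-429981696) + (35831808) + (-2985984) + (248832) + (-20736) + (1728) + (-144) + (12) + (-1) + (0.0833333) + (-0.00694444) + (0.000578704) + (-4.82253e-05) + (4.01878e-06) + (-3.34898e-07) + (2.79082e-08) + (-2.32568e-09) + (1.93807e-10) + (-1.61506e-11) + (1.34588e-12) + (-1.12157e-13) + (9.34639e-15) + (-7.78866e-16) + (6.49055e-17)
Sum = 1.422186607e+16
Rounded to 6 significant figures: 1.42219e+16

1.42219e+16


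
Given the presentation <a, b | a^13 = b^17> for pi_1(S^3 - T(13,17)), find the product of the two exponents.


The relation is a^13 = b^17.
Product of exponents = 13 * 17
= 221

221
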